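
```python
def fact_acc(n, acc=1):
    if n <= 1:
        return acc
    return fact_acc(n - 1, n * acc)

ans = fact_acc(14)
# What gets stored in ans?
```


fact_acc(14, 1)
= fact_acc(13, 14 * 1) = fact_acc(13, 14)
= fact_acc(12, 13 * 14) = fact_acc(12, 182)
= fact_acc(11, 12 * 182) = fact_acc(11, 2184)
= fact_acc(10, 11 * 2184) = fact_acc(10, 24024)
= fact_acc(9, 10 * 24024) = fact_acc(9, 240240)
= fact_acc(8, 9 * 240240) = fact_acc(8, 2162160)
= fact_acc(7, 8 * 2162160) = fact_acc(7, 17297280)
= fact_acc(6, 7 * 17297280) = fact_acc(6, 121080960)
= fact_acc(5, 6 * 121080960) = fact_acc(5, 726485760)
= fact_acc(4, 5 * 726485760) = fact_acc(4, 3632428800)
= fact_acc(3, 4 * 3632428800) = fact_acc(3, 14529715200)
= fact_acc(2, 3 * 14529715200) = fact_acc(2, 43589145600)
= fact_acc(1, 2 * 43589145600) = fact_acc(1, 87178291200)
n <= 1, return acc = 87178291200


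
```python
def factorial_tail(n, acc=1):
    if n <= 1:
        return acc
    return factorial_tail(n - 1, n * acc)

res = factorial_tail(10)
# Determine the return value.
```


factorial_tail(10, 1)
= factorial_tail(9, 10 * 1) = factorial_tail(9, 10)
= factorial_tail(8, 9 * 10) = factorial_tail(8, 90)
= factorial_tail(7, 8 * 90) = factorial_tail(7, 720)
= factorial_tail(6, 7 * 720) = factorial_tail(6, 5040)
= factorial_tail(5, 6 * 5040) = factorial_tail(5, 30240)
= factorial_tail(4, 5 * 30240) = factorial_tail(4, 151200)
= factorial_tail(3, 4 * 151200) = factorial_tail(3, 604800)
= factorial_tail(2, 3 * 604800) = factorial_tail(2, 1814400)
= factorial_tail(1, 2 * 1814400) = factorial_tail(1, 3628800)
n <= 1, return acc = 3628800


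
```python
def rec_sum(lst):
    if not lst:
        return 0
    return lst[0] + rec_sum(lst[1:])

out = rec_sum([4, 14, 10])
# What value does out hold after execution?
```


rec_sum([4, 14, 10])
= 4 + rec_sum([14, 10])
= 4 + 14 + rec_sum([10])
= 4 + 14 + 10 + rec_sum([])
= 4 + 14 + 10 + 0
= 28


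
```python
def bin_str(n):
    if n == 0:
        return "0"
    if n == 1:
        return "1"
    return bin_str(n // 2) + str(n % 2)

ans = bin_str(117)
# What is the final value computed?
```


bin_str(117)
= bin_str(58) + "1"
= bin_str(29) + "0" + "1"
= bin_str(14) + "1" + "0" + "1"
= bin_str(7) + "0" + "1" + "0" + "1"
= bin_str(3) + "1" + "0" + "1" + "0" + "1"
= bin_str(1) + "1" + "1" + "0" + "1" + "0" + "1"
= "1" + "1" + "1" + "0" + "1" + "0" + "1"
= "1110101"


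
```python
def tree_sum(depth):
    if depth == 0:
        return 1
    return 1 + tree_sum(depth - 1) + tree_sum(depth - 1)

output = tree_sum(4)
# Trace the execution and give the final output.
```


tree_sum(4)
= 1 + tree_sum(3) + tree_sum(3)
= 1 + 2 * tree_sum(3)
tree_sum(k) = 2^(k+1) - 1
tree_sum(0) = 1
tree_sum(1) = 3
tree_sum(2) = 7
tree_sum(3) = 15
tree_sum(4) = 31
tree_sum(4) = 2^5 - 1 = 31


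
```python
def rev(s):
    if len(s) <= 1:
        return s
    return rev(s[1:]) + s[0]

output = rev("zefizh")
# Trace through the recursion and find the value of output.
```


rev("zefizh")
= rev("efizh") + "z"
= rev("fizh") + "e" + "z"
= rev("izh") + "f" + "e" + "z"
= rev("zh") + "i" + "f" + "e" + "z"
= rev("h") + "z" + "i" + "f" + "e" + "z"
= "h" + "z" + "i" + "f" + "e" + "z"
= "hzifez"


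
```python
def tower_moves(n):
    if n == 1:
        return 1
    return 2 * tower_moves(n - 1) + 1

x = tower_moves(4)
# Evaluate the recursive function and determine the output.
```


tower_moves(4)
= 2 * tower_moves(3) + 1
= 2 * (2 * tower_moves(2) + 1) + 1
= 2 * (2 * (2 * tower_moves(1) + 1) + 1) + 1
Now compute bottom-up:
tower_moves(1) = 1
tower_moves(2) = 2 * 1 + 1 = 3
tower_moves(3) = 2 * 3 + 1 = 7
tower_moves(4) = 2 * 7 + 1 = 15
= 15


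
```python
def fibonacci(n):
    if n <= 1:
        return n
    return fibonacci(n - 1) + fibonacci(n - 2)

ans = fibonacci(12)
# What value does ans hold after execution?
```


fibonacci(12)
= fibonacci(11) + fibonacci(10)
= (fibonacci(10) + fibonacci(9)) + fibonacci(10)
Computing bottom-up: fibonacci(0)=0, fibonacci(1)=1, fibonacci(2)=1, fibonacci(3)=2, fibonacci(4)=3, fibonacci(5)=5, fibonacci(6)=8, fibonacci(7)=13, fibonacci(8)=21, fibonacci(9)=34, fibonacci(10)=55, fibonacci(11)=89, fibonacci(12)=144
= 144


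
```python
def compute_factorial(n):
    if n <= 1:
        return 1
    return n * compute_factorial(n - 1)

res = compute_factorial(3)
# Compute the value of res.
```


compute_factorial(3)
= 3 * compute_factorial(2)
= 3 * 2 * compute_factorial(1)
= 3 * 2 * 1
= 6


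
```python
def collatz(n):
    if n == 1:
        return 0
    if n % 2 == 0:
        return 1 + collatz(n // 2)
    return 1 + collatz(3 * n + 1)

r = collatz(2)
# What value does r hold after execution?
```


collatz(2)
2 is even -> collatz(1)
Reached 1 after 1 steps
= 1


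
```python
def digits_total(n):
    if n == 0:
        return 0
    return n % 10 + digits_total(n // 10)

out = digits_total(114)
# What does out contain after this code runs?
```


digits_total(114)
= 4 + digits_total(11)
= 4 + 1 + digits_total(1)
= 4 + 1 + 1 + digits_total(0)
= 4 + 1 + 1 + 0
= 6


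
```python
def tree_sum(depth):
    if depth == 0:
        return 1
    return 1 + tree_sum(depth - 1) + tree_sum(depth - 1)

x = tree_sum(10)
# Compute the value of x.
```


tree_sum(10)
= 1 + tree_sum(9) + tree_sum(9)
= 1 + 2 * tree_sum(9)
tree_sum(k) = 2^(k+1) - 1
tree_sum(0) = 1
tree_sum(1) = 3
tree_sum(2) = 7
tree_sum(3) = 15
tree_sum(4) = 31
tree_sum(10) = 2^11 - 1 = 2047


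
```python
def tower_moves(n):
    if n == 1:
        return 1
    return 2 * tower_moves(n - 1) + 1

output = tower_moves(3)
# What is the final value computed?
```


tower_moves(3)
= 2 * tower_moves(2) + 1
= 2 * (2 * tower_moves(1) + 1) + 1
Now compute bottom-up:
tower_moves(1) = 1
tower_moves(2) = 2 * 1 + 1 = 3
tower_moves(3) = 2 * 3 + 1 = 7
= 7


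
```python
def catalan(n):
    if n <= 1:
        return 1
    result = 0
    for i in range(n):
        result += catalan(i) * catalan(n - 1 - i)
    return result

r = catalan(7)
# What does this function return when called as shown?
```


catalan(7)
= sum of catalan(i) * catalan(7-1-i) for i in 0..6
First compute sub-values bottom-up:
  catalan(0) = 1, catalan(1) = 1
  catalan(2) = 1*1 + 1*1 = 2
  catalan(3) = 1*2 + 1*1 + 2*1 = 5
  catalan(4) = 1*5 + 1*2 + 2*1 + 5*1 = 14
  catalan(5) = 1*14 + 1*5 + 2*2 + 5*1 + 14*1 = 42
  catalan(6) = 1*42 + 1*14 + 2*5 + 5*2 + 14*1 + 42*1 = 132
Now catalan(7):
  catalan(0)*catalan(6) = 1*132 = 132
  catalan(1)*catalan(5) = 1*42 = 42
  catalan(2)*catalan(4) = 2*14 = 28
  catalan(3)*catalan(3) = 5*5 = 25
  catalan(4)*catalan(2) = 14*2 = 28
  catalan(5)*catalan(1) = 42*1 = 42
  catalan(6)*catalan(0) = 132*1 = 132
= 132 + 42 + 28 + 25 + 28 + 42 + 132
= 429


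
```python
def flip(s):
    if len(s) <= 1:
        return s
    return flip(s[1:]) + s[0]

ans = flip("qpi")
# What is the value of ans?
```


flip("qpi")
= flip("pi") + "q"
= flip("i") + "p" + "q"
= "i" + "p" + "q"
= "ipq"


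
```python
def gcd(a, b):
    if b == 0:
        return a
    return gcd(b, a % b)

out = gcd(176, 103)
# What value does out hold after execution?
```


gcd(176, 103)
= gcd(103, 176 % 103) = gcd(103, 73)
= gcd(73, 103 % 73) = gcd(73, 30)
= gcd(30, 73 % 30) = gcd(30, 13)
= gcd(13, 30 % 13) = gcd(13, 4)
= gcd(4, 13 % 4) = gcd(4, 1)
= gcd(1, 4 % 1) = gcd(1, 0)
b == 0, return a = 1


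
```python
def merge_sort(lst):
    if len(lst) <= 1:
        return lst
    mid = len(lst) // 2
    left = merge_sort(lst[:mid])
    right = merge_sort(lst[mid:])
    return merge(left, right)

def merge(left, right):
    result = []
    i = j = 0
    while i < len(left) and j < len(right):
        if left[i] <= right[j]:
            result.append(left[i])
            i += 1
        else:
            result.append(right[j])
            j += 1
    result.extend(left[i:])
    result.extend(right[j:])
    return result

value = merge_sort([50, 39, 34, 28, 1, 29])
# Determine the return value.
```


merge_sort([50, 39, 34, 28, 1, 29])
Split into [50, 39, 34] and [28, 1, 29]
Left sorted: [34, 39, 50]
Right sorted: [1, 28, 29]
Merge [34, 39, 50] and [1, 28, 29]
= [1, 28, 29, 34, 39, 50]


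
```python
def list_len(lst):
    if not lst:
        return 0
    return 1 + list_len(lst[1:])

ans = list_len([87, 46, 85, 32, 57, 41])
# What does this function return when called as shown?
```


list_len([87, 46, 85, 32, 57, 41])
= 1 + list_len([46, 85, 32, 57, 41])
= 1 + 1 + list_len([85, 32, 57, 41])
= 1 + 1 + 1 + list_len([32, 57, 41])
= 1 + 1 + 1 + 1 + list_len([57, 41])
= 1 + 1 + 1 + 1 + 1 + list_len([41])
= 1 + 1 + 1 + 1 + 1 + 1 + list_len([])
= 1 + 1 + 1 + 1 + 1 + 1 + 0
= 6


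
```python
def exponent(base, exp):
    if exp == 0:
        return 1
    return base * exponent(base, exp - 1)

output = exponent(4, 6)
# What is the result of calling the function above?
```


exponent(4, 6)
= 4 * exponent(4, 5)
= 4 * 4 * exponent(4, 4)
= 4 * 4 * 4 * exponent(4, 3)
= 4 * 4 * 4 * 4 * exponent(4, 2)
= 4 * 4 * 4 * 4 * 4 * exponent(4, 1)
= 4 * 4 * 4 * 4 * 4 * 4 * exponent(4, 0)
= 4 * 4 * 4 * 4 * 4 * 4 * 1
= 4096


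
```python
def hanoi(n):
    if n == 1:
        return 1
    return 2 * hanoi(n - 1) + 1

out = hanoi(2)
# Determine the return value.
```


hanoi(2)
= 2 * hanoi(1) + 1
Now compute bottom-up:
hanoi(1) = 1
hanoi(2) = 2 * 1 + 1 = 3
= 3


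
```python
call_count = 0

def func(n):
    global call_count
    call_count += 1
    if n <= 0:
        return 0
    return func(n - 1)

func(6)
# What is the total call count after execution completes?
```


func(6) calls func(5) calls ... calls func(0)
Total calls: 6 + 1 (for base case) = 7


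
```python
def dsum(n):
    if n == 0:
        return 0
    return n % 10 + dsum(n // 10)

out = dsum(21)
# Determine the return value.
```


dsum(21)
= 1 + dsum(2)
= 1 + 2 + dsum(0)
= 1 + 2 + 0
= 3


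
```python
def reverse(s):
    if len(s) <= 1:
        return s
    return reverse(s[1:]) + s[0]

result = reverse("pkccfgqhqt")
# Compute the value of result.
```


reverse("pkccfgqhqt")
= reverse("kccfgqhqt") + "p"
= reverse("ccfgqhqt") + "k" + "p"
= reverse("cfgqhqt") + "c" + "k" + "p"
= reverse("fgqhqt") + "c" + "c" + "k" + "p"
= reverse("gqhqt") + "f" + "c" + "c" + "k" + "p"
= reverse("qhqt") + "g" + "f" + "c" + "c" + "k" + "p"
= reverse("hqt") + "q" + "g" + "f" + "c" + "c" + "k" + "p"
= reverse("qt") + "h" + "q" + "g" + "f" + "c" + "c" + "k" + "p"
= reverse("t") + "q" + "h" + "q" + "g" + "f" + "c" + "c" + "k" + "p"
= "t" + "q" + "h" + "q" + "g" + "f" + "c" + "c" + "k" + "p"
= "tqhqgfcckp"


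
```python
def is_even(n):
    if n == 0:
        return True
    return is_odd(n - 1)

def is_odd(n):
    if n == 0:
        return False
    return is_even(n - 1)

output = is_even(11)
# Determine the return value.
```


is_even(11)
= is_odd(10)
= is_even(9)
= is_odd(8)
= is_even(7)
= is_odd(6)
= is_even(5)
= is_odd(4)
= is_even(3)
= is_odd(2)
= is_even(1)
= is_odd(0)
n == 0: return False
= False


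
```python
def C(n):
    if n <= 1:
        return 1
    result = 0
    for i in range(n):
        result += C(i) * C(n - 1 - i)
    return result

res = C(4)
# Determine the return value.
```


C(4)
= sum of C(i) * C(4-1-i) for i in 0..3
First compute sub-values bottom-up:
  C(0) = 1, C(1) = 1
  C(2) = 1*1 + 1*1 = 2
  C(3) = 1*2 + 1*1 + 2*1 = 5
Now C(4):
  C(0)*C(3) = 1*5 = 5
  C(1)*C(2) = 1*2 = 2
  C(2)*C(1) = 2*1 = 2
  C(3)*C(0) = 5*1 = 5
= 5 + 2 + 2 + 5
= 14


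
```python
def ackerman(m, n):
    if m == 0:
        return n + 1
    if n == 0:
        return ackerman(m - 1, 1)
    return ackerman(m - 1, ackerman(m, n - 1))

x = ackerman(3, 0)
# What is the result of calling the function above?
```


ackerman(3, 0)
n == 0: return ackerman(2, 1)
= ackerman(2, 1) = 5
= 5


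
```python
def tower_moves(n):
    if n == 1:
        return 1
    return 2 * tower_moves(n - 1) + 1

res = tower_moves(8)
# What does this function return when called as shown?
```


tower_moves(8)
= 2 * tower_moves(7) + 1
= 2 * (2 * tower_moves(6) + 1) + 1
= 2 * (2 * (2 * tower_moves(5) + 1) + 1) + 1
= 2 * (2 * (2 * (2 * tower_moves(4) + 1) + 1) + 1) + 1
= 2 * (2 * (2 * (2 * (2 * tower_moves(3) + 1) + 1) + 1) + 1) + 1
= 2 * (2 * (2 * (2 * (2 * (2 * tower_moves(2) + 1) + 1) + 1) + 1) + 1) + 1
= 2 * (2 * (2 * (2 * (2 * (2 * (2 * tower_moves(1) + 1) + 1) + 1) + 1) + 1) + 1) + 1
Now compute bottom-up:
tower_moves(1) = 1
tower_moves(2) = 2 * 1 + 1 = 3
tower_moves(3) = 2 * 3 + 1 = 7
tower_moves(4) = 2 * 7 + 1 = 15
tower_moves(5) = 2 * 15 + 1 = 31
tower_moves(6) = 2 * 31 + 1 = 63
tower_moves(7) = 2 * 63 + 1 = 127
tower_moves(8) = 2 * 127 + 1 = 255
= 255


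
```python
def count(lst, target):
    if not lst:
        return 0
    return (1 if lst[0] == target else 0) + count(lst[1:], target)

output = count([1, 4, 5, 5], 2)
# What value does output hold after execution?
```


count([1, 4, 5, 5], 2)
lst[0]=1 != 2: 0 + count([4, 5, 5], 2)
lst[0]=4 != 2: 0 + count([5, 5], 2)
lst[0]=5 != 2: 0 + count([5], 2)
lst[0]=5 != 2: 0 + count([], 2)
= 0


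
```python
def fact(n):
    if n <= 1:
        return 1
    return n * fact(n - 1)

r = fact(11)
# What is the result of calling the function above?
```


fact(11)
= 11 * fact(10)
= 11 * 10 * fact(9)
= 11 * 10 * 9 * fact(8)
= 11 * 10 * 9 * 8 * fact(7)
= 11 * 10 * 9 * 8 * 7 * fact(6)
= 11 * 10 * 9 * 8 * 7 * 6 * fact(5)
= 11 * 10 * 9 * 8 * 7 * 6 * 5 * fact(4)
= 11 * 10 * 9 * 8 * 7 * 6 * 5 * 4 * fact(3)
= 11 * 10 * 9 * 8 * 7 * 6 * 5 * 4 * 3 * fact(2)
= 11 * 10 * 9 * 8 * 7 * 6 * 5 * 4 * 3 * 2 * fact(1)
= 11 * 10 * 9 * 8 * 7 * 6 * 5 * 4 * 3 * 2 * 1
= 39916800


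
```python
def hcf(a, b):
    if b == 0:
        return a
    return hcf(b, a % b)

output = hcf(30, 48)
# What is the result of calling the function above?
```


hcf(30, 48)
= hcf(48, 30 % 48) = hcf(48, 30)
= hcf(30, 48 % 30) = hcf(30, 18)
= hcf(18, 30 % 18) = hcf(18, 12)
= hcf(12, 18 % 12) = hcf(12, 6)
= hcf(6, 12 % 6) = hcf(6, 0)
b == 0, return a = 6


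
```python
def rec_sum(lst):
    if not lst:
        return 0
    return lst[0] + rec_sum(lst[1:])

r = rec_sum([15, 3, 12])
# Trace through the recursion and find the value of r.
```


rec_sum([15, 3, 12])
= 15 + rec_sum([3, 12])
= 15 + 3 + rec_sum([12])
= 15 + 3 + 12 + rec_sum([])
= 15 + 3 + 12 + 0
= 30


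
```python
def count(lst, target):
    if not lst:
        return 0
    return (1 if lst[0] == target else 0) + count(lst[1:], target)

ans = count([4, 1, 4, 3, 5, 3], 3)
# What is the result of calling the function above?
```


count([4, 1, 4, 3, 5, 3], 3)
lst[0]=4 != 3: 0 + count([1, 4, 3, 5, 3], 3)
lst[0]=1 != 3: 0 + count([4, 3, 5, 3], 3)
lst[0]=4 != 3: 0 + count([3, 5, 3], 3)
lst[0]=3 == 3: 1 + count([5, 3], 3)
lst[0]=5 != 3: 0 + count([3], 3)
lst[0]=3 == 3: 1 + count([], 3)
= 2


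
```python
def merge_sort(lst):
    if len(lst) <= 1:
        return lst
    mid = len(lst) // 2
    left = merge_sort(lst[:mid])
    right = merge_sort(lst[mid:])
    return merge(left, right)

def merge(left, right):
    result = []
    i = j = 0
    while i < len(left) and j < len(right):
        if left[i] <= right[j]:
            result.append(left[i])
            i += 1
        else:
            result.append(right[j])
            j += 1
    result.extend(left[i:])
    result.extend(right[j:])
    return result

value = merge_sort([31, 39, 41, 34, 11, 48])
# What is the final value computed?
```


merge_sort([31, 39, 41, 34, 11, 48])
Split into [31, 39, 41] and [34, 11, 48]
Left sorted: [31, 39, 41]
Right sorted: [11, 34, 48]
Merge [31, 39, 41] and [11, 34, 48]
= [11, 31, 34, 39, 41, 48]


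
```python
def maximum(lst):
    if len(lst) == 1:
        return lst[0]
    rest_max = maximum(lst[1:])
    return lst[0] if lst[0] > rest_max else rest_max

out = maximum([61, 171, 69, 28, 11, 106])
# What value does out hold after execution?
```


maximum([61, 171, 69, 28, 11, 106])
= compare 61 with maximum([171, 69, 28, 11, 106])
= compare 171 with maximum([69, 28, 11, 106])
= compare 69 with maximum([28, 11, 106])
= compare 28 with maximum([11, 106])
= compare 11 with maximum([106])
Base: maximum([106]) = 106
compare 11 with 106: max = 106
compare 28 with 106: max = 106
compare 69 with 106: max = 106
compare 171 with 106: max = 171
compare 61 with 171: max = 171
= 171


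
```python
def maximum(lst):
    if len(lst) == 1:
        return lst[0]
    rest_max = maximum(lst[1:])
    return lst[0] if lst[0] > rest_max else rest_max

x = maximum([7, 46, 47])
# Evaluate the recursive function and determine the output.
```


maximum([7, 46, 47])
= compare 7 with maximum([46, 47])
= compare 46 with maximum([47])
Base: maximum([47]) = 47
compare 46 with 47: max = 47
compare 7 with 47: max = 47
= 47


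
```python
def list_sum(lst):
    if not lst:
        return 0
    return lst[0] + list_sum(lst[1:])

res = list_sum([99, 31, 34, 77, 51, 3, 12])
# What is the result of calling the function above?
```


list_sum([99, 31, 34, 77, 51, 3, 12])
= 99 + list_sum([31, 34, 77, 51, 3, 12])
= 99 + 31 + list_sum([34, 77, 51, 3, 12])
= 99 + 31 + 34 + list_sum([77, 51, 3, 12])
= 99 + 31 + 34 + 77 + list_sum([51, 3, 12])
= 99 + 31 + 34 + 77 + 51 + list_sum([3, 12])
= 99 + 31 + 34 + 77 + 51 + 3 + list_sum([12])
= 99 + 31 + 34 + 77 + 51 + 3 + 12 + list_sum([])
= 99 + 31 + 34 + 77 + 51 + 3 + 12 + 0
= 307


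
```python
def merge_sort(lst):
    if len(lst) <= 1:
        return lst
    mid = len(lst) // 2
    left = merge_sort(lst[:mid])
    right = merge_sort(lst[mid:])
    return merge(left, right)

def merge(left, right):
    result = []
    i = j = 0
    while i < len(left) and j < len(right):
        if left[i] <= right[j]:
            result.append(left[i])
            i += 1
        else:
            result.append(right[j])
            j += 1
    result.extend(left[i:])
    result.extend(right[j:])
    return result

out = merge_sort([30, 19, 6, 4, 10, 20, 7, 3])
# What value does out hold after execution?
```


merge_sort([30, 19, 6, 4, 10, 20, 7, 3])
Split into [30, 19, 6, 4] and [10, 20, 7, 3]
Left sorted: [4, 6, 19, 30]
Right sorted: [3, 7, 10, 20]
Merge [4, 6, 19, 30] and [3, 7, 10, 20]
= [3, 4, 6, 7, 10, 19, 20, 30]


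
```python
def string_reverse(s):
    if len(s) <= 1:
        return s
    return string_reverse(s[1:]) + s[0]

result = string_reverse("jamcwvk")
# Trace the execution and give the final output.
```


string_reverse("jamcwvk")
= string_reverse("amcwvk") + "j"
= string_reverse("mcwvk") + "a" + "j"
= string_reverse("cwvk") + "m" + "a" + "j"
= string_reverse("wvk") + "c" + "m" + "a" + "j"
= string_reverse("vk") + "w" + "c" + "m" + "a" + "j"
= string_reverse("k") + "v" + "w" + "c" + "m" + "a" + "j"
= "k" + "v" + "w" + "c" + "m" + "a" + "j"
= "kvwcmaj"


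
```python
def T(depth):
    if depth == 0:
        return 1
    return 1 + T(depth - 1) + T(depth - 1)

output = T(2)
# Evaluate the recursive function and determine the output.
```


T(2)
= 1 + T(1) + T(1)
= 1 + 2 * T(1)
T(k) = 2^(k+1) - 1
T(0) = 1
T(1) = 3
T(2) = 7
T(2) = 2^3 - 1 = 7


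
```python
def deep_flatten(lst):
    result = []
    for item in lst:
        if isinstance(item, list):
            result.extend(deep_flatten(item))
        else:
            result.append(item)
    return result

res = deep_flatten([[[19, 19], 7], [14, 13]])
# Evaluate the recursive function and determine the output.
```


deep_flatten([[[19, 19], 7], [14, 13]])
Processing each element:
  [[19, 19], 7] is a list -> deep_flatten recursively -> [19, 19, 7]
  [14, 13] is a list -> deep_flatten recursively -> [14, 13]
= [19, 19, 7, 14, 13]


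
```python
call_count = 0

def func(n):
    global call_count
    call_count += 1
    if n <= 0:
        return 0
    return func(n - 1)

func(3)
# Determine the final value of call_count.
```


func(3) calls func(2) calls ... calls func(0)
Total calls: 3 + 1 (for base case) = 4


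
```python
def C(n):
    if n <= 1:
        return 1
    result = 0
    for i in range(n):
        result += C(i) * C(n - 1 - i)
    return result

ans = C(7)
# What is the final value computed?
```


C(7)
= sum of C(i) * C(7-1-i) for i in 0..6
First compute sub-values bottom-up:
  C(0) = 1, C(1) = 1
  C(2) = 1*1 + 1*1 = 2
  C(3) = 1*2 + 1*1 + 2*1 = 5
  C(4) = 1*5 + 1*2 + 2*1 + 5*1 = 14
  C(5) = 1*14 + 1*5 + 2*2 + 5*1 + 14*1 = 42
  C(6) = 1*42 + 1*14 + 2*5 + 5*2 + 14*1 + 42*1 = 132
Now C(7):
  C(0)*C(6) = 1*132 = 132
  C(1)*C(5) = 1*42 = 42
  C(2)*C(4) = 2*14 = 28
  C(3)*C(3) = 5*5 = 25
  C(4)*C(2) = 14*2 = 28
  C(5)*C(1) = 42*1 = 42
  C(6)*C(0) = 132*1 = 132
= 132 + 42 + 28 + 25 + 28 + 42 + 132
= 429


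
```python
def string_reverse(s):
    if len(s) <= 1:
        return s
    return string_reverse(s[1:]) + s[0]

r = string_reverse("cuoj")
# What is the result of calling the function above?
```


string_reverse("cuoj")
= string_reverse("uoj") + "c"
= string_reverse("oj") + "u" + "c"
= string_reverse("j") + "o" + "u" + "c"
= "j" + "o" + "u" + "c"
= "jouc"


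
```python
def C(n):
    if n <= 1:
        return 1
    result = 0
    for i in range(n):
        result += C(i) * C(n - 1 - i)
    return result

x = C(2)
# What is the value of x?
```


C(2)
= sum of C(i) * C(2-1-i) for i in 0..1
  C(0)*C(1) = 1*1 = 1
  C(1)*C(0) = 1*1 = 1
= 1 + 1
= 2


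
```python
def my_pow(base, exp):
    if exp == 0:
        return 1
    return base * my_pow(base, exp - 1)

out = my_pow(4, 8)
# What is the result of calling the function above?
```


my_pow(4, 8)
= 4 * my_pow(4, 7)
= 4 * 4 * my_pow(4, 6)
= 4 * 4 * 4 * my_pow(4, 5)
= 4 * 4 * 4 * 4 * my_pow(4, 4)
= 4 * 4 * 4 * 4 * 4 * my_pow(4, 3)
= 4 * 4 * 4 * 4 * 4 * 4 * my_pow(4, 2)
= 4 * 4 * 4 * 4 * 4 * 4 * 4 * my_pow(4, 1)
= 4 * 4 * 4 * 4 * 4 * 4 * 4 * 4 * my_pow(4, 0)
= 4 * 4 * 4 * 4 * 4 * 4 * 4 * 4 * 1
= 65536


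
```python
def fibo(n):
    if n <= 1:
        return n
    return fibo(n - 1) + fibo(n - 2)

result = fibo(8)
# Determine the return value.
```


fibo(8)
= fibo(7) + fibo(6)
= (fibo(6) + fibo(5)) + fibo(6)
Computing bottom-up: fibo(0)=0, fibo(1)=1, fibo(2)=1, fibo(3)=2, fibo(4)=3, fibo(5)=5, fibo(6)=8, fibo(7)=13, fibo(8)=21
= 21


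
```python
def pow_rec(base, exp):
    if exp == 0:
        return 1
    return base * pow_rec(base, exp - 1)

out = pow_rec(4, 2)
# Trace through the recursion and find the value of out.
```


pow_rec(4, 2)
= 4 * pow_rec(4, 1)
= 4 * 4 * pow_rec(4, 0)
= 4 * 4 * 1
= 16


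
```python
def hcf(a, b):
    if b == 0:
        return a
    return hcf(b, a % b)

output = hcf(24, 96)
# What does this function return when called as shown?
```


hcf(24, 96)
= hcf(96, 24 % 96) = hcf(96, 24)
= hcf(24, 96 % 24) = hcf(24, 0)
b == 0, return a = 24


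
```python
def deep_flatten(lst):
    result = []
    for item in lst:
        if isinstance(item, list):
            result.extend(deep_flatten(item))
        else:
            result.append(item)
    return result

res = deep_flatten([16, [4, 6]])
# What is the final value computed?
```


deep_flatten([16, [4, 6]])
Processing each element:
  16 is not a list -> append 16
  [4, 6] is a list -> deep_flatten recursively -> [4, 6]
= [16, 4, 6]


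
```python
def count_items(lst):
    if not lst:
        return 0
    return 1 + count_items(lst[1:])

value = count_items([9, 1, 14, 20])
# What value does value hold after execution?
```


count_items([9, 1, 14, 20])
= 1 + count_items([1, 14, 20])
= 1 + 1 + count_items([14, 20])
= 1 + 1 + 1 + count_items([20])
= 1 + 1 + 1 + 1 + count_items([])
= 1 + 1 + 1 + 1 + 0
= 4


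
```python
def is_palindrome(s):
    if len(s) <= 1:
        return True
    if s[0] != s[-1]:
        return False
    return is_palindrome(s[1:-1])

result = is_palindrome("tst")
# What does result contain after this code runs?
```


is_palindrome("tst")
"tst": s[0]='t' == s[-1]='t' -> is_palindrome("s")
"s": len <= 1 -> True
= True


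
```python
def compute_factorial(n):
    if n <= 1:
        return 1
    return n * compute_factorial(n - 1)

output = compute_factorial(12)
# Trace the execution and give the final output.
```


compute_factorial(12)
= 12 * compute_factorial(11)
= 12 * 11 * compute_factorial(10)
= 12 * 11 * 10 * compute_factorial(9)
= 12 * 11 * 10 * 9 * compute_factorial(8)
= 12 * 11 * 10 * 9 * 8 * compute_factorial(7)
= 12 * 11 * 10 * 9 * 8 * 7 * compute_factorial(6)
= 12 * 11 * 10 * 9 * 8 * 7 * 6 * compute_factorial(5)
= 12 * 11 * 10 * 9 * 8 * 7 * 6 * 5 * compute_factorial(4)
= 12 * 11 * 10 * 9 * 8 * 7 * 6 * 5 * 4 * compute_factorial(3)
= 12 * 11 * 10 * 9 * 8 * 7 * 6 * 5 * 4 * 3 * compute_factorial(2)
= 12 * 11 * 10 * 9 * 8 * 7 * 6 * 5 * 4 * 3 * 2 * compute_factorial(1)
= 12 * 11 * 10 * 9 * 8 * 7 * 6 * 5 * 4 * 3 * 2 * 1
= 479001600


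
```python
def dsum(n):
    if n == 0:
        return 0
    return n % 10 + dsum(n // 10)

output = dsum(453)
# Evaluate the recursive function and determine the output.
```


dsum(453)
= 3 + dsum(45)
= 3 + 5 + dsum(4)
= 3 + 5 + 4 + dsum(0)
= 3 + 5 + 4 + 0
= 12


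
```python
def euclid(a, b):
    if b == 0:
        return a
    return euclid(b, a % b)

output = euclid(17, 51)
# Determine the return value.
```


euclid(17, 51)
= euclid(51, 17 % 51) = euclid(51, 17)
= euclid(17, 51 % 17) = euclid(17, 0)
b == 0, return a = 17


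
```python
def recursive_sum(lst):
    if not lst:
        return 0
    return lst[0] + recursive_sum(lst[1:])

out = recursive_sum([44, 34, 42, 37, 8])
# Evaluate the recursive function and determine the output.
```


recursive_sum([44, 34, 42, 37, 8])
= 44 + recursive_sum([34, 42, 37, 8])
= 44 + 34 + recursive_sum([42, 37, 8])
= 44 + 34 + 42 + recursive_sum([37, 8])
= 44 + 34 + 42 + 37 + recursive_sum([8])
= 44 + 34 + 42 + 37 + 8 + recursive_sum([])
= 44 + 34 + 42 + 37 + 8 + 0
= 165


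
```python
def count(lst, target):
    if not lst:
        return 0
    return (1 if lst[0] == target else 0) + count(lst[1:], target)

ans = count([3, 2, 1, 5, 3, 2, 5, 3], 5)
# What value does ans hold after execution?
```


count([3, 2, 1, 5, 3, 2, 5, 3], 5)
lst[0]=3 != 5: 0 + count([2, 1, 5, 3, 2, 5, 3], 5)
lst[0]=2 != 5: 0 + count([1, 5, 3, 2, 5, 3], 5)
lst[0]=1 != 5: 0 + count([5, 3, 2, 5, 3], 5)
lst[0]=5 == 5: 1 + count([3, 2, 5, 3], 5)
lst[0]=3 != 5: 0 + count([2, 5, 3], 5)
lst[0]=2 != 5: 0 + count([5, 3], 5)
lst[0]=5 == 5: 1 + count([3], 5)
lst[0]=3 != 5: 0 + count([], 5)
= 2


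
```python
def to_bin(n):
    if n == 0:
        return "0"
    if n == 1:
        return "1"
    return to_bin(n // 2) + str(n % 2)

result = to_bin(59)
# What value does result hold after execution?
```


to_bin(59)
= to_bin(29) + "1"
= to_bin(14) + "1" + "1"
= to_bin(7) + "0" + "1" + "1"
= to_bin(3) + "1" + "0" + "1" + "1"
= to_bin(1) + "1" + "1" + "0" + "1" + "1"
= "1" + "1" + "1" + "0" + "1" + "1"
= "111011"


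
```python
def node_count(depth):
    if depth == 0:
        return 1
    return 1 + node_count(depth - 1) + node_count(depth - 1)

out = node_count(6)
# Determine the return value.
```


node_count(6)
= 1 + node_count(5) + node_count(5)
= 1 + 2 * node_count(5)
node_count(k) = 2^(k+1) - 1
node_count(0) = 1
node_count(1) = 3
node_count(2) = 7
node_count(3) = 15
node_count(4) = 31
node_count(6) = 2^7 - 1 = 127


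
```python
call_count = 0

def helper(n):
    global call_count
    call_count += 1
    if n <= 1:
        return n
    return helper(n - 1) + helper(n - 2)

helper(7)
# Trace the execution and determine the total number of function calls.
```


helper(7) calls helper(6) and helper(5); each non-base call branches into two more.
Let C(k) = total number of calls made by helper(k), including the call to helper(k) itself.
Base cases: C(0) = 1, C(1) = 1
Recurrence: C(k) = 1 + C(k-1) + C(k-2)
  C(2) = 1 + C(1) + C(0) = 1 + 1 + 1 = 3
  C(3) = 1 + C(2) + C(1) = 1 + 3 + 1 = 5
  C(4) = 1 + C(3) + C(2) = 1 + 5 + 3 = 9
  C(5) = 1 + C(4) + C(3) = 1 + 9 + 5 = 15
  C(6) = 1 + C(5) + C(4) = 1 + 15 + 9 = 25
  C(7) = 1 + C(6) + C(5) = 1 + 25 + 15 = 41
Total calls = C(7) = 41


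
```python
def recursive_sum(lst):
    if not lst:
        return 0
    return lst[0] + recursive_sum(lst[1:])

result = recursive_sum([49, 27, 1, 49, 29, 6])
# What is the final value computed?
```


recursive_sum([49, 27, 1, 49, 29, 6])
= 49 + recursive_sum([27, 1, 49, 29, 6])
= 49 + 27 + recursive_sum([1, 49, 29, 6])
= 49 + 27 + 1 + recursive_sum([49, 29, 6])
= 49 + 27 + 1 + 49 + recursive_sum([29, 6])
= 49 + 27 + 1 + 49 + 29 + recursive_sum([6])
= 49 + 27 + 1 + 49 + 29 + 6 + recursive_sum([])
= 49 + 27 + 1 + 49 + 29 + 6 + 0
= 161


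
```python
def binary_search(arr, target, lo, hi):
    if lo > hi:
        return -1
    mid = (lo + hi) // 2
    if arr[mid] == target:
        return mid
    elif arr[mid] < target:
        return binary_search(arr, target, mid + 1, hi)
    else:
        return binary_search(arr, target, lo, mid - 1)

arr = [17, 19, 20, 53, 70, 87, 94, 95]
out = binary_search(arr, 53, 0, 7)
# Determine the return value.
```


binary_search(arr, 53, 0, 7)
lo=0, hi=7, mid=3, arr[mid]=53
arr[3] == 53, found at index 3
= 3


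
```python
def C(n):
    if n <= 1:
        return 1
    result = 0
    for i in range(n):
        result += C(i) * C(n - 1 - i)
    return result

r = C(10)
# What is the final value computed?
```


C(10)
= sum of C(i) * C(10-1-i) for i in 0..9
First compute sub-values bottom-up:
  C(0) = 1, C(1) = 1
  C(2) = 1*1 + 1*1 = 2
  C(3) = 1*2 + 1*1 + 2*1 = 5
  C(4) = 1*5 + 1*2 + 2*1 + 5*1 = 14
  C(5) = 1*14 + 1*5 + 2*2 + 5*1 + 14*1 = 42
  C(6) = 1*42 + 1*14 + 2*5 + 5*2 + 14*1 + 42*1 = 132
  C(7) = 1*132 + 1*42 + 2*14 + 5*5 + 14*2 + 42*1 + 132*1 = 429
  C(8) = 1*429 + 1*132 + 2*42 + 5*14 + 14*5 + 42*2 + 132*1 + 429*1 = 1430
  C(9) = 1*1430 + 1*429 + 2*132 + 5*42 + 14*14 + 42*5 + 132*2 + 429*1 + 1430*1 = 4862
Now C(10):
  C(0)*C(9) = 1*4862 = 4862
  C(1)*C(8) = 1*1430 = 1430
  C(2)*C(7) = 2*429 = 858
  C(3)*C(6) = 5*132 = 660
  C(4)*C(5) = 14*42 = 588
  C(5)*C(4) = 42*14 = 588
  C(6)*C(3) = 132*5 = 660
  C(7)*C(2) = 429*2 = 858
  C(8)*C(1) = 1430*1 = 1430
  C(9)*C(0) = 4862*1 = 4862
= 4862 + 1430 + 858 + 660 + 588 + 588 + 660 + 858 + 1430 + 4862
= 16796


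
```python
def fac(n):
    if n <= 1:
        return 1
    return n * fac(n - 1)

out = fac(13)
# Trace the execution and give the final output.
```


fac(13)
= 13 * fac(12)
= 13 * 12 * fac(11)
= 13 * 12 * 11 * fac(10)
= 13 * 12 * 11 * 10 * fac(9)
= 13 * 12 * 11 * 10 * 9 * fac(8)
= 13 * 12 * 11 * 10 * 9 * 8 * fac(7)
= 13 * 12 * 11 * 10 * 9 * 8 * 7 * fac(6)
= 13 * 12 * 11 * 10 * 9 * 8 * 7 * 6 * fac(5)
= 13 * 12 * 11 * 10 * 9 * 8 * 7 * 6 * 5 * fac(4)
= 13 * 12 * 11 * 10 * 9 * 8 * 7 * 6 * 5 * 4 * fac(3)
= 13 * 12 * 11 * 10 * 9 * 8 * 7 * 6 * 5 * 4 * 3 * fac(2)
= 13 * 12 * 11 * 10 * 9 * 8 * 7 * 6 * 5 * 4 * 3 * 2 * fac(1)
= 13 * 12 * 11 * 10 * 9 * 8 * 7 * 6 * 5 * 4 * 3 * 2 * 1
= 6227020800


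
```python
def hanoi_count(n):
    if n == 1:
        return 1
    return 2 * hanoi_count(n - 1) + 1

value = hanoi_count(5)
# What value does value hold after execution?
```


hanoi_count(5)
= 2 * hanoi_count(4) + 1
= 2 * (2 * hanoi_count(3) + 1) + 1
= 2 * (2 * (2 * hanoi_count(2) + 1) + 1) + 1
= 2 * (2 * (2 * (2 * hanoi_count(1) + 1) + 1) + 1) + 1
Now compute bottom-up:
hanoi_count(1) = 1
hanoi_count(2) = 2 * 1 + 1 = 3
hanoi_count(3) = 2 * 3 + 1 = 7
hanoi_count(4) = 2 * 7 + 1 = 15
hanoi_count(5) = 2 * 15 + 1 = 31
= 31


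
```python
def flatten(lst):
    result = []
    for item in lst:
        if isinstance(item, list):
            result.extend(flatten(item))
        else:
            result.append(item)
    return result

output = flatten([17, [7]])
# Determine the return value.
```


flatten([17, [7]])
Processing each element:
  17 is not a list -> append 17
  [7] is a list -> flatten recursively -> [7]
= [17, 7]


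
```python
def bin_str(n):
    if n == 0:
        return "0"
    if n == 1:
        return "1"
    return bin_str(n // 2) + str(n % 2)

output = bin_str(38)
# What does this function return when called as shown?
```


bin_str(38)
= bin_str(19) + "0"
= bin_str(9) + "1" + "0"
= bin_str(4) + "1" + "1" + "0"
= bin_str(2) + "0" + "1" + "1" + "0"
= bin_str(1) + "0" + "0" + "1" + "1" + "0"
= "1" + "0" + "0" + "1" + "1" + "0"
= "100110"


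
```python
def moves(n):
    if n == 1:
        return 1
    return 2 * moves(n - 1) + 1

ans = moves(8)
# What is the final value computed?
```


moves(8)
= 2 * moves(7) + 1
= 2 * (2 * moves(6) + 1) + 1
= 2 * (2 * (2 * moves(5) + 1) + 1) + 1
= 2 * (2 * (2 * (2 * moves(4) + 1) + 1) + 1) + 1
= 2 * (2 * (2 * (2 * (2 * moves(3) + 1) + 1) + 1) + 1) + 1
= 2 * (2 * (2 * (2 * (2 * (2 * moves(2) + 1) + 1) + 1) + 1) + 1) + 1
= 2 * (2 * (2 * (2 * (2 * (2 * (2 * moves(1) + 1) + 1) + 1) + 1) + 1) + 1) + 1
Now compute bottom-up:
moves(1) = 1
moves(2) = 2 * 1 + 1 = 3
moves(3) = 2 * 3 + 1 = 7
moves(4) = 2 * 7 + 1 = 15
moves(5) = 2 * 15 + 1 = 31
moves(6) = 2 * 31 + 1 = 63
moves(7) = 2 * 63 + 1 = 127
moves(8) = 2 * 127 + 1 = 255
= 255


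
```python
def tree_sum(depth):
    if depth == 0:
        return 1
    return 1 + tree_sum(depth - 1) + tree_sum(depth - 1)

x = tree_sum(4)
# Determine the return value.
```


tree_sum(4)
= 1 + tree_sum(3) + tree_sum(3)
= 1 + 2 * tree_sum(3)
tree_sum(k) = 2^(k+1) - 1
tree_sum(0) = 1
tree_sum(1) = 3
tree_sum(2) = 7
tree_sum(3) = 15
tree_sum(4) = 31
tree_sum(4) = 2^5 - 1 = 31


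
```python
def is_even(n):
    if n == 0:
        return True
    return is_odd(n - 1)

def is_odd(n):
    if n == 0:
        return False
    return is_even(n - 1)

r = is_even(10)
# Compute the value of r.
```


is_even(10)
= is_odd(9)
= is_even(8)
= is_odd(7)
= is_even(6)
= is_odd(5)
= is_even(4)
= is_odd(3)
= is_even(2)
= is_odd(1)
= is_even(0)
n == 0: return True
= True


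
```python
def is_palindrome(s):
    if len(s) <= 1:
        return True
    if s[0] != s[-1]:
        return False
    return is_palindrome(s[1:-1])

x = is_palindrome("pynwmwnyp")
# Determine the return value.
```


is_palindrome("pynwmwnyp")
"pynwmwnyp": s[0]='p' == s[-1]='p' -> is_palindrome("ynwmwny")
"ynwmwny": s[0]='y' == s[-1]='y' -> is_palindrome("nwmwn")
"nwmwn": s[0]='n' == s[-1]='n' -> is_palindrome("wmw")
"wmw": s[0]='w' == s[-1]='w' -> is_palindrome("m")
"m": len <= 1 -> True
= True


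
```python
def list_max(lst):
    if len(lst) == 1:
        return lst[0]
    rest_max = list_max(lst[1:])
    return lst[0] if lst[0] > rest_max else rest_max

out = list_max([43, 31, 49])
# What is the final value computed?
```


list_max([43, 31, 49])
= compare 43 with list_max([31, 49])
= compare 31 with list_max([49])
Base: list_max([49]) = 49
compare 31 with 49: max = 49
compare 43 with 49: max = 49
= 49


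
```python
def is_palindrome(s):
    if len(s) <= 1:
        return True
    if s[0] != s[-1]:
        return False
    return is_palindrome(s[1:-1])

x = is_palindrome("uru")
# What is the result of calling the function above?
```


is_palindrome("uru")
"uru": s[0]='u' == s[-1]='u' -> is_palindrome("r")
"r": len <= 1 -> True
= True


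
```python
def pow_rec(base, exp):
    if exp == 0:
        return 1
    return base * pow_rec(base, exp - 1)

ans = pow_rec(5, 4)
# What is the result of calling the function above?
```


pow_rec(5, 4)
= 5 * pow_rec(5, 3)
= 5 * 5 * pow_rec(5, 2)
= 5 * 5 * 5 * pow_rec(5, 1)
= 5 * 5 * 5 * 5 * pow_rec(5, 0)
= 5 * 5 * 5 * 5 * 1
= 625


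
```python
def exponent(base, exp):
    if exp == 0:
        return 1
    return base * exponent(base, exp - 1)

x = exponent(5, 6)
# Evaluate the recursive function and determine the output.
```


exponent(5, 6)
= 5 * exponent(5, 5)
= 5 * 5 * exponent(5, 4)
= 5 * 5 * 5 * exponent(5, 3)
= 5 * 5 * 5 * 5 * exponent(5, 2)
= 5 * 5 * 5 * 5 * 5 * exponent(5, 1)
= 5 * 5 * 5 * 5 * 5 * 5 * exponent(5, 0)
= 5 * 5 * 5 * 5 * 5 * 5 * 1
= 15625


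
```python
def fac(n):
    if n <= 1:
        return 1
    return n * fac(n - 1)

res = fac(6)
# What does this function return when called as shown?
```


fac(6)
= 6 * fac(5)
= 6 * 5 * fac(4)
= 6 * 5 * 4 * fac(3)
= 6 * 5 * 4 * 3 * fac(2)
= 6 * 5 * 4 * 3 * 2 * fac(1)
= 6 * 5 * 4 * 3 * 2 * 1
= 720


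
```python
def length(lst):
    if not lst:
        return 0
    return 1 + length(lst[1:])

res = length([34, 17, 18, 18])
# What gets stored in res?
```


length([34, 17, 18, 18])
= 1 + length([17, 18, 18])
= 1 + 1 + length([18, 18])
= 1 + 1 + 1 + length([18])
= 1 + 1 + 1 + 1 + length([])
= 1 + 1 + 1 + 1 + 0
= 4


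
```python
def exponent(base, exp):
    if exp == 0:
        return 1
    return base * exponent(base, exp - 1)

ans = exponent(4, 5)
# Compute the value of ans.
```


exponent(4, 5)
= 4 * exponent(4, 4)
= 4 * 4 * exponent(4, 3)
= 4 * 4 * 4 * exponent(4, 2)
= 4 * 4 * 4 * 4 * exponent(4, 1)
= 4 * 4 * 4 * 4 * 4 * exponent(4, 0)
= 4 * 4 * 4 * 4 * 4 * 1
= 1024


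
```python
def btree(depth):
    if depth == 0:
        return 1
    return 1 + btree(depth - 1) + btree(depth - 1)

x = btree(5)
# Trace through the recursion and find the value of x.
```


btree(5)
= 1 + btree(4) + btree(4)
= 1 + 2 * btree(4)
btree(k) = 2^(k+1) - 1
btree(0) = 1
btree(1) = 3
btree(2) = 7
btree(3) = 15
btree(4) = 31
btree(5) = 2^6 - 1 = 63


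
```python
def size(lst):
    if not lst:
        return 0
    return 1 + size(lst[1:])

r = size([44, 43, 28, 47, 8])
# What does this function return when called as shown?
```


size([44, 43, 28, 47, 8])
= 1 + size([43, 28, 47, 8])
= 1 + 1 + size([28, 47, 8])
= 1 + 1 + 1 + size([47, 8])
= 1 + 1 + 1 + 1 + size([8])
= 1 + 1 + 1 + 1 + 1 + size([])
= 1 + 1 + 1 + 1 + 1 + 0
= 5


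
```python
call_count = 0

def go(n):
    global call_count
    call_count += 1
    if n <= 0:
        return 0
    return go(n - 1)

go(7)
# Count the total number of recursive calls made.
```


go(7) calls go(6) calls ... calls go(0)
Total calls: 7 + 1 (for base case) = 8


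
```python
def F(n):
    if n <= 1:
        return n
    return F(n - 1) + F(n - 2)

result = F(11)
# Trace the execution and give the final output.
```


F(11)
= F(10) + F(9)
= (F(9) + F(8)) + F(9)
Computing bottom-up: F(0)=0, F(1)=1, F(2)=1, F(3)=2, F(4)=3, F(5)=5, F(6)=8, F(7)=13, F(8)=21, F(9)=34, F(10)=55, F(11)=89
= 89


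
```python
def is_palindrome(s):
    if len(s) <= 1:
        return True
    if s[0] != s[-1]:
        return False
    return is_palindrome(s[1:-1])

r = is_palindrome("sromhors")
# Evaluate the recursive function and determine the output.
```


is_palindrome("sromhors")
"sromhors": s[0]='s' == s[-1]='s' -> is_palindrome("romhor")
"romhor": s[0]='r' == s[-1]='r' -> is_palindrome("omho")
"omho": s[0]='o' == s[-1]='o' -> is_palindrome("mh")
"mh": s[0]='m' != s[-1]='h' -> False
= False


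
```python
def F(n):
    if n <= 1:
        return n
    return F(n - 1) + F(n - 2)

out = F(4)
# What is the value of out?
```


F(4)
= F(3) + F(2)
= (F(2) + F(1)) + F(2)
Computing bottom-up: F(0)=0, F(1)=1, F(2)=1, F(3)=2, F(4)=3
= 3


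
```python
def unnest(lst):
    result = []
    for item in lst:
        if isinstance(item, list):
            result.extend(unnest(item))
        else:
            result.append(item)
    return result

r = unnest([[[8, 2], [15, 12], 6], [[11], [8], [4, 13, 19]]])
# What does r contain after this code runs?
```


unnest([[[8, 2], [15, 12], 6], [[11], [8], [4, 13, 19]]])
Processing each element:
  [[8, 2], [15, 12], 6] is a list -> unnest recursively -> [8, 2, 15, 12, 6]
  [[11], [8], [4, 13, 19]] is a list -> unnest recursively -> [11, 8, 4, 13, 19]
= [8, 2, 15, 12, 6, 11, 8, 4, 13, 19]


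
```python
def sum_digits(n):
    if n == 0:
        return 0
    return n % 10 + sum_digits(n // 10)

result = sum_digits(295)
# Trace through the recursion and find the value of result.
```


sum_digits(295)
= 5 + sum_digits(29)
= 5 + 9 + sum_digits(2)
= 5 + 9 + 2 + sum_digits(0)
= 5 + 9 + 2 + 0
= 16


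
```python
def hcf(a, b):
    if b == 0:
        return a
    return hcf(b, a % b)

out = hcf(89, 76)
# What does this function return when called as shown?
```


hcf(89, 76)
= hcf(76, 89 % 76) = hcf(76, 13)
= hcf(13, 76 % 13) = hcf(13, 11)
= hcf(11, 13 % 11) = hcf(11, 2)
= hcf(2, 11 % 2) = hcf(2, 1)
= hcf(1, 2 % 1) = hcf(1, 0)
b == 0, return a = 1


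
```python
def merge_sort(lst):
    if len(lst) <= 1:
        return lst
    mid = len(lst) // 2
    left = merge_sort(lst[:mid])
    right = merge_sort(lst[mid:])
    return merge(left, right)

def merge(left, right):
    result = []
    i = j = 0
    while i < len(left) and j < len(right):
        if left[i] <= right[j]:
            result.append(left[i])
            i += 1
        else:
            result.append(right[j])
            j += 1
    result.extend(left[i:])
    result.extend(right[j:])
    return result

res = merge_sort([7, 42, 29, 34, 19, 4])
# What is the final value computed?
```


merge_sort([7, 42, 29, 34, 19, 4])
Split into [7, 42, 29] and [34, 19, 4]
Left sorted: [7, 29, 42]
Right sorted: [4, 19, 34]
Merge [7, 29, 42] and [4, 19, 34]
= [4, 7, 19, 29, 34, 42]
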